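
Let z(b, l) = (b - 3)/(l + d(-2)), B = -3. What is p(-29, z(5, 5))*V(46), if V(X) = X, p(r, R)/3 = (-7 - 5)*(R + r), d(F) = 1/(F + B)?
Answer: 47334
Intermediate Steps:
d(F) = 1/(-3 + F) (d(F) = 1/(F - 3) = 1/(-3 + F))
z(b, l) = (-3 + b)/(-1/5 + l) (z(b, l) = (b - 3)/(l + 1/(-3 - 2)) = (-3 + b)/(l + 1/(-5)) = (-3 + b)/(l - 1/5) = (-3 + b)/(-1/5 + l))
p(r, R) = -36*R - 36*r (p(r, R) = 3*((-7 - 5)*(R + r)) = 3*(-12*(R + r)) = 3*(-12*R - 12*r) = -36*R - 36*r)
p(-29, z(5, 5))*V(46) = (-180*(-3 + 5)/(-1 + 5*5) - 36*(-29))*46 = (-180*2/(-1 + 25) + 1044)*46 = (-180*2/24 + 1044)*46 = (-36*5/12 + 1044)*46 = (-15 + 1044)*46 = 1029*46 = 47334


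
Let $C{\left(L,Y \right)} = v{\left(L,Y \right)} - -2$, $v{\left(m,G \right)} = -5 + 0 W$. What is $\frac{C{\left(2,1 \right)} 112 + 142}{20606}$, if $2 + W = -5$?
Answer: $- \frac{97}{10303} \approx -0.0094147$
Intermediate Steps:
$W = -7$ ($W = -2 - 5 = -7$)
$v{\left(m,G \right)} = -5$ ($v{\left(m,G \right)} = -5 + 0 \left(-7\right) = -5 + 0 = -5$)
$C{\left(L,Y \right)} = -3$ ($C{\left(L,Y \right)} = -5 - -2 = -5 + 2 = -3$)
$\frac{C{\left(2,1 \right)} 112 + 142}{20606} = \frac{\left(-3\right) 112 + 142}{20606} = \left(-336 + 142\right) \frac{1}{20606} = \left(-194\right) \frac{1}{20606} = - \frac{97}{10303}$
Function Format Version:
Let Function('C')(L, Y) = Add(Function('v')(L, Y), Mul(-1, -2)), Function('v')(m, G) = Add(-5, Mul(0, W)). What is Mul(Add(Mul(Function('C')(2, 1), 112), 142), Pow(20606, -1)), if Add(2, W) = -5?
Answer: Rational(-97, 10303) ≈ -0.0094147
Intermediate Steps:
W = -7 (W = Add(-2, -5) = -7)
Function('v')(m, G) = -5 (Function('v')(m, G) = Add(-5, Mul(0, -7)) = Add(-5, 0) = -5)
Function('C')(L, Y) = -3 (Function('C')(L, Y) = Add(-5, Mul(-1, -2)) = Add(-5, 2) = -3)
Mul(Add(Mul(Function('C')(2, 1), 112), 142), Pow(20606, -1)) = Mul(Add(Mul(-3, 112), 142), Pow(20606, -1)) = Mul(Add(-336, 142), Rational(1, 20606)) = Mul(-194, Rational(1, 20606)) = Rational(-97, 10303)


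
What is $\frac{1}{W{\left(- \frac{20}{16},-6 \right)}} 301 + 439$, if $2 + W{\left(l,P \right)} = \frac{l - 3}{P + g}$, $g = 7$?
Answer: $\frac{9771}{25} \approx 390.84$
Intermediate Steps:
$W{\left(l,P \right)} = -2 + \frac{-3 + l}{7 + P}$ ($W{\left(l,P \right)} = -2 + \frac{l - 3}{P + 7} = -2 + \frac{-3 + l}{7 + P}$)
$\frac{1}{W{\left(- \frac{20}{16},-6 \right)}} 301 + 439 = \frac{1}{\frac{1}{7 - 6} \left(-17 - \frac{20}{16} - -12\right)} 301 + 439 = \frac{1}{1^{-1} \left(-17 - \frac{5}{4} + 12\right)} 301 + 439 = \frac{1}{1 \left(-17 - \frac{5}{4} + 12\right)} 301 + 439 = \frac{1}{1 \left(- \frac{25}{4}\right)} 301 + 439 = \frac{1}{- \frac{25}{4}} \cdot 301 + 439 = \left(- \frac{4}{25}\right) 301 + 439 = - \frac{1204}{25} + 439 = \frac{9771}{25}$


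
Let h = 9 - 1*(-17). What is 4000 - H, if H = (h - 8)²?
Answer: 3676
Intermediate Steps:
h = 26 (h = 9 + 17 = 26)
H = 324 (H = (26 - 8)² = 18² = 324)
4000 - H = 4000 - 1*324 = 4000 - 324 = 3676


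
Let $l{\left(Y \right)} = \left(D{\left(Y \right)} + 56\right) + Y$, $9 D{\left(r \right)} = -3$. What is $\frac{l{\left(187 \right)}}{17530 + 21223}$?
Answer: $\frac{56}{8943} \approx 0.0062619$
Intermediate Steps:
$D{\left(r \right)} = - \frac{1}{3}$ ($D{\left(r \right)} = \frac{1}{9} \left(-3\right) = - \frac{1}{3}$)
$l{\left(Y \right)} = \frac{167}{3} + Y$ ($l{\left(Y \right)} = \left(- \frac{1}{3} + 56\right) + Y = \frac{167}{3} + Y$)
$\frac{l{\left(187 \right)}}{17530 + 21223} = \frac{\frac{167}{3} + 187}{17530 + 21223} = \frac{728}{3 \cdot 38753} = \frac{728}{3} \cdot \frac{1}{38753} = \frac{56}{8943}$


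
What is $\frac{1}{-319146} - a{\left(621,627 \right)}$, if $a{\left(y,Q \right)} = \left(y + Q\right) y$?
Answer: $- \frac{247340703169}{319146} \approx -7.7501 \cdot 10^{5}$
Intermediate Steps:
$a{\left(y,Q \right)} = y \left(Q + y\right)$ ($a{\left(y,Q \right)} = \left(Q + y\right) y = y \left(Q + y\right)$)
$\frac{1}{-319146} - a{\left(621,627 \right)} = \frac{1}{-319146} - 621 \left(627 + 621\right) = - \frac{1}{319146} - 621 \cdot 1248 = - \frac{1}{319146} - 775008 = - \frac{247340703169}{319146}$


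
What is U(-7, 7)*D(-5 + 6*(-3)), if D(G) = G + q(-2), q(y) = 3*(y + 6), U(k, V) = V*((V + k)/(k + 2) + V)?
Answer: -539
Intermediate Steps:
U(k, V) = V*(V + (V + k)/(2 + k)) (U(k, V) = V*((V + k)/(2 + k) + V) = V*(V + (V + k)/(2 + k)))
q(y) = 18 + 3*y (q(y) = 3*(6 + y) = 18 + 3*y)
D(G) = 12 + G (D(G) = G + (18 + 3*(-2)) = G + (18 - 6) = G + 12 = 12 + G)
U(-7, 7)*D(-5 + 6*(-3)) = (7*(-7 + 3*7 + 7*(-7))/(2 - 7))*(12 + (-5 + 6*(-3))) = (7*(-7 + 21 - 49)/(-5))*(12 + (-5 - 18)) = (7*(-⅕)*(-35))*(12 - 23) = 49*(-11) = -539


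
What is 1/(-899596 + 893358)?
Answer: -1/6238 ≈ -0.00016031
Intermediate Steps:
1/(-899596 + 893358) = 1/(-6238) = -1/6238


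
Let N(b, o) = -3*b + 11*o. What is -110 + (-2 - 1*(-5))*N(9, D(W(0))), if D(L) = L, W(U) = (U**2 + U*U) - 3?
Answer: -290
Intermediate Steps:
W(U) = -3 + 2*U**2 (W(U) = (U**2 + U**2) - 3 = 2*U**2 - 3 = -3 + 2*U**2)
-110 + (-2 - 1*(-5))*N(9, D(W(0))) = -110 + (-2 - 1*(-5))*(-3*9 + 11*(-3 + 2*0**2)) = -110 + (-2 + 5)*(-27 + 11*(-3 + 2*0)) = -110 + 3*(-27 + 11*(-3 + 0)) = -110 + 3*(-27 + 11*(-3)) = -110 + 3*(-27 - 33) = -110 + 3*(-60) = -110 - 180 = -290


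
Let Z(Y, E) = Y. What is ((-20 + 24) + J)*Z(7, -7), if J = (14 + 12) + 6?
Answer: 252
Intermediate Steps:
J = 32 (J = 26 + 6 = 32)
((-20 + 24) + J)*Z(7, -7) = ((-20 + 24) + 32)*7 = (4 + 32)*7 = 36*7 = 252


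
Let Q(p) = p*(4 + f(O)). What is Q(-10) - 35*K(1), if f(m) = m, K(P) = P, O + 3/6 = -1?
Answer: -60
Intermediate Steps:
O = -3/2 (O = -½ - 1 = -3/2 ≈ -1.5000)
Q(p) = 5*p/2 (Q(p) = p*(4 - 3/2) = p*(5/2) = 5*p/2)
Q(-10) - 35*K(1) = (5/2)*(-10) - 35*1 = -25 - 35 = -60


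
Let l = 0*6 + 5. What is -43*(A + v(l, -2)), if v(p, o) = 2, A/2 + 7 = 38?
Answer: -2752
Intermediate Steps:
A = 62 (A = -14 + 2*38 = -14 + 76 = 62)
l = 5 (l = 0 + 5 = 5)
-43*(A + v(l, -2)) = -43*(62 + 2) = -43*64 = -2752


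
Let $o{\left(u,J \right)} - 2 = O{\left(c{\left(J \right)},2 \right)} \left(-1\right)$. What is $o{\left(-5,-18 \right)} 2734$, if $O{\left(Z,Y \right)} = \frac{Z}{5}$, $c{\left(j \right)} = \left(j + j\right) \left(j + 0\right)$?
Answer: $- \frac{1744292}{5} \approx -3.4886 \cdot 10^{5}$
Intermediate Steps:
$c{\left(j \right)} = 2 j^{2}$ ($c{\left(j \right)} = 2 j j = 2 j^{2}$)
$O{\left(Z,Y \right)} = \frac{Z}{5}$ ($O{\left(Z,Y \right)} = Z \frac{1}{5} = \frac{Z}{5}$)
$o{\left(u,J \right)} = 2 - \frac{2 J^{2}}{5}$ ($o{\left(u,J \right)} = 2 + \frac{2 J^{2}}{5} \left(-1\right) = 2 - \frac{2 J^{2}}{5}$)
$o{\left(-5,-18 \right)} 2734 = \left(2 - \frac{2 \left(-18\right)^{2}}{5}\right) 2734 = \left(2 - \frac{648}{5}\right) 2734 = \left(- \frac{638}{5}\right) 2734 = - \frac{1744292}{5}$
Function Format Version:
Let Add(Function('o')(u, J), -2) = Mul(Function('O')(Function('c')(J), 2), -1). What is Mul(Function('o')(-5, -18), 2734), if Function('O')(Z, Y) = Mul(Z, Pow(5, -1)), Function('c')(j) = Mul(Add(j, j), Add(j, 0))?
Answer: Rational(-1744292, 5) ≈ -3.4886e+5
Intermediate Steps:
Function('c')(j) = Mul(2, Pow(j, 2)) (Function('c')(j) = Mul(Mul(2, j), j) = Mul(2, Pow(j, 2)))
Function('O')(Z, Y) = Mul(Rational(1, 5), Z) (Function('O')(Z, Y) = Mul(Z, Rational(1, 5)) = Mul(Rational(1, 5), Z))
Function('o')(u, J) = Add(2, Mul(Rational(-2, 5), Pow(J, 2))) (Function('o')(u, J) = Add(2, Mul(Mul(Rational(1, 5), Mul(2, Pow(J, 2))), -1)) = Add(2, Mul(Mul(Rational(2, 5), Pow(J, 2)), -1)) = Add(2, Mul(Rational(-2, 5), Pow(J, 2))))
Mul(Function('o')(-5, -18), 2734) = Mul(Add(2, Mul(Rational(-2, 5), Pow(-18, 2))), 2734) = Mul(Add(2, Mul(Rational(-2, 5), 324)), 2734) = Mul(Add(2, Rational(-648, 5)), 2734) = Mul(Rational(-638, 5), 2734) = Rational(-1744292, 5)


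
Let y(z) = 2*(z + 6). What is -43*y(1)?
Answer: -602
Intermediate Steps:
y(z) = 12 + 2*z (y(z) = 2*(6 + z) = 12 + 2*z)
-43*y(1) = -43*(12 + 2*1) = -43*(12 + 2) = -43*14 = -602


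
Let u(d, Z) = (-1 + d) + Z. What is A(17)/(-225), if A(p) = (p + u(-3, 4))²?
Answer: -289/225 ≈ -1.2844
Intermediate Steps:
u(d, Z) = -1 + Z + d
A(p) = p² (A(p) = (p + (-1 + 4 - 3))² = (p + 0)² = p²)
A(17)/(-225) = 17²/(-225) = 289*(-1/225) = -289/225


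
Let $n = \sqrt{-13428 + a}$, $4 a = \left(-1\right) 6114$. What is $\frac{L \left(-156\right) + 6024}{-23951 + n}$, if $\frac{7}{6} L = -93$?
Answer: $- \frac{6189704832}{8031315005} - \frac{1679808 i \sqrt{354}}{8031315005} \approx -0.7707 - 0.0039353 i$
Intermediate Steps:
$L = - \frac{558}{7}$ ($L = \frac{6}{7} \left(-93\right) = - \frac{558}{7} \approx -79.714$)
$a = - \frac{3057}{2}$ ($a = \frac{\left(-1\right) 6114}{4} = \frac{1}{4} \left(-6114\right) = - \frac{3057}{2} \approx -1528.5$)
$n = \frac{13 i \sqrt{354}}{2}$ ($n = \sqrt{-13428 - \frac{3057}{2}} = \sqrt{- \frac{29913}{2}} = \frac{13 i \sqrt{354}}{2} \approx 122.3 i$)
$\frac{L \left(-156\right) + 6024}{-23951 + n} = \frac{\left(- \frac{558}{7}\right) \left(-156\right) + 6024}{-23951 + \frac{13 i \sqrt{354}}{2}} = \frac{\frac{87048}{7} + 6024}{-23951 + \frac{13 i \sqrt{354}}{2}} = \frac{129216}{7 \left(-23951 + \frac{13 i \sqrt{354}}{2}\right)}$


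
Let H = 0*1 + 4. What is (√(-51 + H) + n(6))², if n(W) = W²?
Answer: (36 + I*√47)² ≈ 1249.0 + 493.61*I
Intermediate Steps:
H = 4 (H = 0 + 4 = 4)
(√(-51 + H) + n(6))² = (√(-51 + 4) + 6²)² = (√(-47) + 36)² = (I*√47 + 36)² = (36 + I*√47)²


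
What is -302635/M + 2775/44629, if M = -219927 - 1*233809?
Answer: 14765414815/20249783944 ≈ 0.72916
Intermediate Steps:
M = -453736 (M = -219927 - 233809 = -453736)
-302635/M + 2775/44629 = -302635/(-453736) + 2775/44629 = -302635*(-1/453736) + 2775*(1/44629) = 302635/453736 + 2775/44629 = 14765414815/20249783944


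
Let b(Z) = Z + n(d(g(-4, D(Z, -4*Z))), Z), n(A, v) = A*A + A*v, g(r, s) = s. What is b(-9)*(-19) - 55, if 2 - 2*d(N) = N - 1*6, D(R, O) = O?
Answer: -6002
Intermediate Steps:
d(N) = 4 - N/2 (d(N) = 1 - (N - 1*6)/2 = 1 - (N - 6)/2 = 1 - (-6 + N)/2 = 1 + (3 - N/2) = 4 - N/2)
n(A, v) = A² + A*v
b(Z) = Z + (4 + 2*Z)*(4 + 3*Z) (b(Z) = Z + (4 - (-2)*Z)*((4 - (-2)*Z) + Z) = Z + (4 + 2*Z)*((4 + 2*Z) + Z) = Z + (4 + 2*Z)*(4 + 3*Z))
b(-9)*(-19) - 55 = (16 + 6*(-9)² + 21*(-9))*(-19) - 55 = (16 + 6*81 - 189)*(-19) - 55 = (16 + 486 - 189)*(-19) - 55 = 313*(-19) - 55 = -5947 - 55 = -6002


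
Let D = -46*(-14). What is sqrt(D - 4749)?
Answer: I*sqrt(4105) ≈ 64.07*I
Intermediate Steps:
D = 644
sqrt(D - 4749) = sqrt(644 - 4749) = sqrt(-4105) = I*sqrt(4105)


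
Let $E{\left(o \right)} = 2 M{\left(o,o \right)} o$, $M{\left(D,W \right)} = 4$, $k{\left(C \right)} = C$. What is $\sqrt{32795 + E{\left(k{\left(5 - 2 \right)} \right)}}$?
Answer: $\sqrt{32819} \approx 181.16$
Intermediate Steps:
$E{\left(o \right)} = 8 o$ ($E{\left(o \right)} = 2 \cdot 4 o = 8 o$)
$\sqrt{32795 + E{\left(k{\left(5 - 2 \right)} \right)}} = \sqrt{32795 + 8 \left(5 - 2\right)} = \sqrt{32795 + 8 \cdot 3} = \sqrt{32795 + 24} = \sqrt{32819}$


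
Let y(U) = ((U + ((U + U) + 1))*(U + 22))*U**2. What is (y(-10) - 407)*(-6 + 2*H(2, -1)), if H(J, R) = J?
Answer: 70414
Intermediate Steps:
y(U) = U**2*(1 + 3*U)*(22 + U) (y(U) = ((U + (2*U + 1))*(22 + U))*U**2 = ((U + (1 + 2*U))*(22 + U))*U**2 = ((1 + 3*U)*(22 + U))*U**2 = U**2*(1 + 3*U)*(22 + U))
(y(-10) - 407)*(-6 + 2*H(2, -1)) = ((-10)**2*(22 + 3*(-10)**2 + 67*(-10)) - 407)*(-6 + 2*2) = (100*(22 + 3*100 - 670) - 407)*(-6 + 4) = (100*(22 + 300 - 670) - 407)*(-2) = (100*(-348) - 407)*(-2) = (-34800 - 407)*(-2) = -35207*(-2) = 70414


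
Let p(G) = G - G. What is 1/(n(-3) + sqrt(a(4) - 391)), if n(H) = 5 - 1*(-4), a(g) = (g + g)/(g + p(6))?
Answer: 9/470 - I*sqrt(389)/470 ≈ 0.019149 - 0.041964*I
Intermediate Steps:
p(G) = 0
a(g) = 2 (a(g) = (g + g)/(g + 0) = (2*g)/g = 2)
n(H) = 9 (n(H) = 5 + 4 = 9)
1/(n(-3) + sqrt(a(4) - 391)) = 1/(9 + sqrt(2 - 391)) = 1/(9 + sqrt(-389)) = 1/(9 + I*sqrt(389))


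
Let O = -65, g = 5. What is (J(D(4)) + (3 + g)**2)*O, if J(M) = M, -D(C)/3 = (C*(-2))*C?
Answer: -10400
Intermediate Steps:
D(C) = 6*C**2 (D(C) = -3*C*(-2)*C = -3*(-2*C)*C = -(-6)*C**2 = 6*C**2)
(J(D(4)) + (3 + g)**2)*O = (6*4**2 + (3 + 5)**2)*(-65) = (6*16 + 8**2)*(-65) = (96 + 64)*(-65) = 160*(-65) = -10400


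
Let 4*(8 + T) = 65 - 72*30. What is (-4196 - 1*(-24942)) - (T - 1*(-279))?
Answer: 83995/4 ≈ 20999.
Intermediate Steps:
T = -2127/4 (T = -8 + (65 - 72*30)/4 = -8 + (65 - 2160)/4 = -8 + (¼)*(-2095) = -8 - 2095/4 = -2127/4 ≈ -531.75)
(-4196 - 1*(-24942)) - (T - 1*(-279)) = (-4196 - 1*(-24942)) - (-2127/4 - 1*(-279)) = (-4196 + 24942) - (-2127/4 + 279) = 20746 - 1*(-1011/4) = 20746 + 1011/4 = 83995/4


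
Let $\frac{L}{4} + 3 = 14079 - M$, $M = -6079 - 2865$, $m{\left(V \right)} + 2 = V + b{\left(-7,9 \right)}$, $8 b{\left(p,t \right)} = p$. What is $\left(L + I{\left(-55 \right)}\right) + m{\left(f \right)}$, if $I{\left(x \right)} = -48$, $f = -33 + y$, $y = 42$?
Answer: $\frac{736305}{8} \approx 92038.0$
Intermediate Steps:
$f = 9$ ($f = -33 + 42 = 9$)
$b{\left(p,t \right)} = \frac{p}{8}$
$m{\left(V \right)} = - \frac{23}{8} + V$ ($m{\left(V \right)} = -2 + \left(V + \frac{1}{8} \left(-7\right)\right) = -2 + \left(V - \frac{7}{8}\right) = -2 + \left(- \frac{7}{8} + V\right) = - \frac{23}{8} + V$)
$M = -8944$
$L = 92080$ ($L = -12 + 4 \left(14079 - -8944\right) = -12 + 4 \left(14079 + 8944\right) = -12 + 4 \cdot 23023 = -12 + 92092 = 92080$)
$\left(L + I{\left(-55 \right)}\right) + m{\left(f \right)} = \left(92080 - 48\right) + \left(- \frac{23}{8} + 9\right) = 92032 + \frac{49}{8} = \frac{736305}{8}$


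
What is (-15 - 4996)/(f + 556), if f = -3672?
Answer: 5011/3116 ≈ 1.6082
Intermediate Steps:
(-15 - 4996)/(f + 556) = (-15 - 4996)/(-3672 + 556) = -5011/(-3116) = -5011*(-1/3116) = 5011/3116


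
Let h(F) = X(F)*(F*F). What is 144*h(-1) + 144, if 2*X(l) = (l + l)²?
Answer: 432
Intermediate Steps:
X(l) = 2*l² (X(l) = (l + l)²/2 = (2*l)²/2 = (4*l²)/2 = 2*l²)
h(F) = 2*F⁴ (h(F) = (2*F²)*(F*F) = (2*F²)*F² = 2*F⁴)
144*h(-1) + 144 = 144*(2*(-1)⁴) + 144 = 144*(2*1) + 144 = 144*2 + 144 = 288 + 144 = 432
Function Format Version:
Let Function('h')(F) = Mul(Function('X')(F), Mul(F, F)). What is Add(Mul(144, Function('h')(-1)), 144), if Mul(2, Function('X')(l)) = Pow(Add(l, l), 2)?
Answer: 432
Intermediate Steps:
Function('X')(l) = Mul(2, Pow(l, 2)) (Function('X')(l) = Mul(Rational(1, 2), Pow(Add(l, l), 2)) = Mul(Rational(1, 2), Pow(Mul(2, l), 2)) = Mul(Rational(1, 2), Mul(4, Pow(l, 2))) = Mul(2, Pow(l, 2)))
Function('h')(F) = Mul(2, Pow(F, 4)) (Function('h')(F) = Mul(Mul(2, Pow(F, 2)), Mul(F, F)) = Mul(Mul(2, Pow(F, 2)), Pow(F, 2)) = Mul(2, Pow(F, 4)))
Add(Mul(144, Function('h')(-1)), 144) = Add(Mul(144, Mul(2, Pow(-1, 4))), 144) = Add(Mul(144, Mul(2, 1)), 144) = Add(Mul(144, 2), 144) = Add(288, 144) = 432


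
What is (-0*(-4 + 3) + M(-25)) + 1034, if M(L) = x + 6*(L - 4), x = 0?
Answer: 860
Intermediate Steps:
M(L) = -24 + 6*L (M(L) = 0 + 6*(L - 4) = 0 + 6*(-4 + L) = 0 + (-24 + 6*L) = -24 + 6*L)
(-0*(-4 + 3) + M(-25)) + 1034 = (-0*(-4 + 3) + (-24 + 6*(-25))) + 1034 = (-0*(-1) + (-24 - 150)) + 1034 = (-70*0 - 174) + 1034 = (0 - 174) + 1034 = -174 + 1034 = 860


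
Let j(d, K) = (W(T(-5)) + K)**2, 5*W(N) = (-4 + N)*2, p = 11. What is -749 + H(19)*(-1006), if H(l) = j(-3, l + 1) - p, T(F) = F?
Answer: -6506419/25 ≈ -2.6026e+5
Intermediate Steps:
W(N) = -8/5 + 2*N/5 (W(N) = ((-4 + N)*2)/5 = (-8 + 2*N)/5 = -8/5 + 2*N/5)
j(d, K) = (-18/5 + K)**2 (j(d, K) = ((-8/5 + (2/5)*(-5)) + K)**2 = ((-8/5 - 2) + K)**2 = (-18/5 + K)**2)
H(l) = -11 + (-13 + 5*l)**2/25 (H(l) = (-18 + 5*(l + 1))**2/25 - 1*11 = (-18 + 5*(1 + l))**2/25 - 11 = (-18 + (5 + 5*l))**2/25 - 11 = (-13 + 5*l)**2/25 - 11 = -11 + (-13 + 5*l)**2/25)
-749 + H(19)*(-1006) = -749 + (-11 + (-13 + 5*19)**2/25)*(-1006) = -749 + (-11 + (-13 + 95)**2/25)*(-1006) = -749 + (-11 + (1/25)*82**2)*(-1006) = -749 + (-11 + (1/25)*6724)*(-1006) = -749 + (-11 + 6724/25)*(-1006) = -749 + (6449/25)*(-1006) = -749 - 6487694/25 = -6506419/25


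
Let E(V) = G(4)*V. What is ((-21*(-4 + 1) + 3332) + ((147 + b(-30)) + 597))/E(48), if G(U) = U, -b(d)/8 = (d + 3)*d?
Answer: -2341/192 ≈ -12.193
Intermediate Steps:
b(d) = -8*d*(3 + d) (b(d) = -8*(d + 3)*d = -8*(3 + d)*d = -8*d*(3 + d))
E(V) = 4*V
((-21*(-4 + 1) + 3332) + ((147 + b(-30)) + 597))/E(48) = ((-21*(-4 + 1) + 3332) + ((147 - 8*(-30)*(3 - 30)) + 597))/((4*48)) = ((-21*(-3) + 3332) + ((147 - 8*(-30)*(-27)) + 597))/192 = ((63 + 3332) + ((147 - 6480) + 597))*(1/192) = (3395 + (-6333 + 597))*(1/192) = (3395 - 5736)*(1/192) = -2341*1/192 = -2341/192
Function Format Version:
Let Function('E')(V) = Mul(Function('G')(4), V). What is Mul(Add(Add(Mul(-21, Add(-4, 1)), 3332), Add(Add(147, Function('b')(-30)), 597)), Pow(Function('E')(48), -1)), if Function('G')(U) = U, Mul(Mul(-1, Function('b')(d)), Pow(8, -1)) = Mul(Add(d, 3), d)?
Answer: Rational(-2341, 192) ≈ -12.193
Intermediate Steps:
Function('b')(d) = Mul(-8, d, Add(3, d)) (Function('b')(d) = Mul(-8, Mul(Add(d, 3), d)) = Mul(-8, Mul(Add(3, d), d)) = Mul(-8, Mul(d, Add(3, d))) = Mul(-8, d, Add(3, d)))
Function('E')(V) = Mul(4, V)
Mul(Add(Add(Mul(-21, Add(-4, 1)), 3332), Add(Add(147, Function('b')(-30)), 597)), Pow(Function('E')(48), -1)) = Mul(Add(Add(Mul(-21, Add(-4, 1)), 3332), Add(Add(147, Mul(-8, -30, Add(3, -30))), 597)), Pow(Mul(4, 48), -1)) = Mul(Add(Add(Mul(-21, -3), 3332), Add(Add(147, Mul(-8, -30, -27)), 597)), Pow(192, -1)) = Mul(Add(Add(63, 3332), Add(Add(147, -6480), 597)), Rational(1, 192)) = Mul(Add(3395, Add(-6333, 597)), Rational(1, 192)) = Mul(Add(3395, -5736), Rational(1, 192)) = Mul(-2341, Rational(1, 192)) = Rational(-2341, 192)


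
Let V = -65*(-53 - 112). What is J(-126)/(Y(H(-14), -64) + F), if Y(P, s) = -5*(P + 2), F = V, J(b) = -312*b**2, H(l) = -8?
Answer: -550368/1195 ≈ -460.56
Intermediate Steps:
V = 10725 (V = -65*(-165) = 10725)
F = 10725
Y(P, s) = -10 - 5*P (Y(P, s) = -5*(2 + P) = -10 - 5*P)
J(-126)/(Y(H(-14), -64) + F) = (-312*(-126)**2)/((-10 - 5*(-8)) + 10725) = (-312*15876)/((-10 + 40) + 10725) = -4953312/(30 + 10725) = -4953312/10755 = -4953312*1/10755 = -550368/1195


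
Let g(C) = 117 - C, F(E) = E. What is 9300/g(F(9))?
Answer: 775/9 ≈ 86.111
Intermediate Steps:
9300/g(F(9)) = 9300/(117 - 1*9) = 9300/(117 - 9) = 9300/108 = 9300*(1/108) = 775/9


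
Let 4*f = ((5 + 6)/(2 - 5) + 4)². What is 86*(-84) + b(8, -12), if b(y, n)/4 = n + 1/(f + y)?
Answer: -2101464/289 ≈ -7271.5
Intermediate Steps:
f = 1/36 (f = ((5 + 6)/(2 - 5) + 4)²/4 = (11/(-3) + 4)²/4 = (11*(-⅓) + 4)²/4 = (-11/3 + 4)²/4 = (⅓)²/4 = (¼)*(⅑) = 1/36 ≈ 0.027778)
b(y, n) = 4*n + 4/(1/36 + y) (b(y, n) = 4*(n + 1/(1/36 + y)) = 4*n + 4/(1/36 + y))
86*(-84) + b(8, -12) = 86*(-84) + 4*(36 - 12 + 36*(-12)*8)/(1 + 36*8) = -7224 + 4*(36 - 12 - 3456)/(1 + 288) = -7224 + 4*(-3432)/289 = -7224 + 4*(1/289)*(-3432) = -7224 - 13728/289 = -2101464/289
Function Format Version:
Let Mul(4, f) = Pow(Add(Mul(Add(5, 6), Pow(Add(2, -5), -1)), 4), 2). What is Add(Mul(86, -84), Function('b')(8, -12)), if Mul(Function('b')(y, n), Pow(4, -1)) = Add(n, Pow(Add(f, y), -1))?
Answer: Rational(-2101464, 289) ≈ -7271.5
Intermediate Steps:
f = Rational(1, 36) (f = Mul(Rational(1, 4), Pow(Add(Mul(Add(5, 6), Pow(Add(2, -5), -1)), 4), 2)) = Mul(Rational(1, 4), Pow(Add(Mul(11, Pow(-3, -1)), 4), 2)) = Mul(Rational(1, 4), Pow(Add(Mul(11, Rational(-1, 3)), 4), 2)) = Mul(Rational(1, 4), Pow(Add(Rational(-11, 3), 4), 2)) = Mul(Rational(1, 4), Pow(Rational(1, 3), 2)) = Mul(Rational(1, 4), Rational(1, 9)) = Rational(1, 36) ≈ 0.027778)
Function('b')(y, n) = Add(Mul(4, n), Mul(4, Pow(Add(Rational(1, 36), y), -1))) (Function('b')(y, n) = Mul(4, Add(n, Pow(Add(Rational(1, 36), y), -1))) = Add(Mul(4, n), Mul(4, Pow(Add(Rational(1, 36), y), -1))))
Add(Mul(86, -84), Function('b')(8, -12)) = Add(Mul(86, -84), Mul(4, Pow(Add(1, Mul(36, 8)), -1), Add(36, -12, Mul(36, -12, 8)))) = Add(-7224, Mul(4, Pow(Add(1, 288), -1), Add(36, -12, -3456))) = Add(-7224, Mul(4, Pow(289, -1), -3432)) = Add(-7224, Mul(4, Rational(1, 289), -3432)) = Add(-7224, Rational(-13728, 289)) = Rational(-2101464, 289)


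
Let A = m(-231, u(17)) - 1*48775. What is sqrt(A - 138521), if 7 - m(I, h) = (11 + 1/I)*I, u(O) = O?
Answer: I*sqrt(184749) ≈ 429.82*I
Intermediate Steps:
m(I, h) = 7 - I*(11 + 1/I) (m(I, h) = 7 - (11 + 1/I)*I = 7 - I*(11 + 1/I))
A = -46228 (A = (6 - 11*(-231)) - 1*48775 = (6 + 2541) - 48775 = 2547 - 48775 = -46228)
sqrt(A - 138521) = sqrt(-46228 - 138521) = sqrt(-184749) = I*sqrt(184749)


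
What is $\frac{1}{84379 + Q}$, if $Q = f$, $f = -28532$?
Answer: $\frac{1}{55847} \approx 1.7906 \cdot 10^{-5}$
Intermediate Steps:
$Q = -28532$
$\frac{1}{84379 + Q} = \frac{1}{84379 - 28532} = \frac{1}{55847}$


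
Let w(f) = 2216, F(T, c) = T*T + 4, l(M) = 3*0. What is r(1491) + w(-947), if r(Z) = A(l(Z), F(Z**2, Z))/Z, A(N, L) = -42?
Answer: 157334/71 ≈ 2216.0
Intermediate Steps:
l(M) = 0
F(T, c) = 4 + T**2 (F(T, c) = T**2 + 4 = 4 + T**2)
r(Z) = -42/Z
r(1491) + w(-947) = -42/1491 + 2216 = -42*1/1491 + 2216 = -2/71 + 2216 = 157334/71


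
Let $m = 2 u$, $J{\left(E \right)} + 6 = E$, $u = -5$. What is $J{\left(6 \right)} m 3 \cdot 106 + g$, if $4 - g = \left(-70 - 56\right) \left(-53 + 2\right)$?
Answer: $-6422$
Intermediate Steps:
$J{\left(E \right)} = -6 + E$
$m = -10$ ($m = 2 \left(-5\right) = -10$)
$g = -6422$ ($g = 4 - \left(-70 - 56\right) \left(-53 + 2\right) = 4 - \left(-126\right) \left(-51\right) = 4 - 6426 = -6422$)
$J{\left(6 \right)} m 3 \cdot 106 + g = \left(-6 + 6\right) \left(-10\right) 3 \cdot 106 - 6422 = 0 \left(-10\right) 3 \cdot 106 - 6422 = 0 \cdot 3 \cdot 106 - 6422 = 0 \cdot 106 - 6422 = 0 - 6422 = -6422$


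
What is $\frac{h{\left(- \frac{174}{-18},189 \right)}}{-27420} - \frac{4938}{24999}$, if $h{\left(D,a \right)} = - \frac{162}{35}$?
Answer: $- \frac{263052709}{1332863350} \approx -0.19736$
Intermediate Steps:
$h{\left(D,a \right)} = - \frac{162}{35}$ ($h{\left(D,a \right)} = \left(-162\right) \frac{1}{35} = - \frac{162}{35}$)
$\frac{h{\left(- \frac{174}{-18},189 \right)}}{-27420} - \frac{4938}{24999} = - \frac{162}{35 \left(-27420\right)} - \frac{4938}{24999} = \left(- \frac{162}{35}\right) \left(- \frac{1}{27420}\right) - \frac{1646}{8333} = \frac{27}{159950} - \frac{1646}{8333} = - \frac{263052709}{1332863350}$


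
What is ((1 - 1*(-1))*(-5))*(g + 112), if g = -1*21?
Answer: -910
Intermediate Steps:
g = -21
((1 - 1*(-1))*(-5))*(g + 112) = ((1 - 1*(-1))*(-5))*(-21 + 112) = ((1 + 1)*(-5))*91 = (2*(-5))*91 = -10*91 = -910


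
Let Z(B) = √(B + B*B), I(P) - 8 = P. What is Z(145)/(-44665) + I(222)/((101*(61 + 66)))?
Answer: 230/12827 - √21170/44665 ≈ 0.014673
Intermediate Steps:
I(P) = 8 + P
Z(B) = √(B + B²)
Z(145)/(-44665) + I(222)/((101*(61 + 66))) = √(145*(1 + 145))/(-44665) + (8 + 222)/((101*(61 + 66))) = √(145*146)*(-1/44665) + 230/((101*127)) = √21170*(-1/44665) + 230/12827 = -√21170/44665 + 230*(1/12827) = -√21170/44665 + 230/12827 = 230/12827 - √21170/44665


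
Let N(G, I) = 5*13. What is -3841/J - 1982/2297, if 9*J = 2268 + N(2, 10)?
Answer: -84028999/5358901 ≈ -15.680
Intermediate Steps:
N(G, I) = 65
J = 2333/9 (J = (2268 + 65)/9 = (⅑)*2333 = 2333/9 ≈ 259.22)
-3841/J - 1982/2297 = -3841/2333/9 - 1982/2297 = -3841*9/2333 - 1982*1/2297 = -34569/2333 - 1982/2297 = -84028999/5358901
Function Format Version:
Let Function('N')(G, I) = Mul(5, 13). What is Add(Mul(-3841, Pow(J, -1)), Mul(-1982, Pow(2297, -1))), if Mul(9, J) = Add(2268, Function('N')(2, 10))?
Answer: Rational(-84028999, 5358901) ≈ -15.680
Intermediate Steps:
Function('N')(G, I) = 65
J = Rational(2333, 9) (J = Mul(Rational(1, 9), Add(2268, 65)) = Mul(Rational(1, 9), 2333) = Rational(2333, 9) ≈ 259.22)
Add(Mul(-3841, Pow(J, -1)), Mul(-1982, Pow(2297, -1))) = Add(Mul(-3841, Pow(Rational(2333, 9), -1)), Mul(-1982, Pow(2297, -1))) = Add(Mul(-3841, Rational(9, 2333)), Mul(-1982, Rational(1, 2297))) = Add(Rational(-34569, 2333), Rational(-1982, 2297)) = Rational(-84028999, 5358901)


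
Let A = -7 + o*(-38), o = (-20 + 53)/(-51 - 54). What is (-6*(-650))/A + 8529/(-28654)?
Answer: 3909795483/4957142 ≈ 788.72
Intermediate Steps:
o = -11/35 (o = 33/(-105) = 33*(-1/105) = -11/35 ≈ -0.31429)
A = 173/35 (A = -7 - 11/35*(-38) = -7 + 418/35 = 173/35 ≈ 4.9429)
(-6*(-650))/A + 8529/(-28654) = (-6*(-650))/(173/35) + 8529/(-28654) = 3900*(35/173) + 8529*(-1/28654) = 136500/173 - 8529/28654 = 3909795483/4957142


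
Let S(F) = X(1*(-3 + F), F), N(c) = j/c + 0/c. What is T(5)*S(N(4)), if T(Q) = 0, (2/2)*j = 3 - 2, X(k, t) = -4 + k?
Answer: 0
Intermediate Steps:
j = 1 (j = 3 - 2 = 1)
N(c) = 1/c (N(c) = 1/c + 0/c = 1/c + 0 = 1/c)
S(F) = -7 + F (S(F) = -4 + 1*(-3 + F) = -4 + (-3 + F) = -7 + F)
T(5)*S(N(4)) = 0*(-7 + 1/4) = 0*(-7 + ¼) = 0*(-27/4) = 0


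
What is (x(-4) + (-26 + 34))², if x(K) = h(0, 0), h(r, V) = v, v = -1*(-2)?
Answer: 100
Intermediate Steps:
v = 2
h(r, V) = 2
x(K) = 2
(x(-4) + (-26 + 34))² = (2 + (-26 + 34))² = (2 + 8)² = 10² = 100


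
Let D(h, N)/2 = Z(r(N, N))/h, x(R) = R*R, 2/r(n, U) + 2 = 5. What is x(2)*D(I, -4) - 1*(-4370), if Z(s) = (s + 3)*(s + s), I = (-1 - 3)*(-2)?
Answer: 39374/9 ≈ 4374.9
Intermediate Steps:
r(n, U) = 2/3 (r(n, U) = 2/(-2 + 5) = 2/3)
I = 8 (I = -4*(-2) = 8)
Z(s) = 2*s*(3 + s) (Z(s) = (3 + s)*(2*s) = 2*s*(3 + s))
x(R) = R**2
D(h, N) = 88/(9*h) (D(h, N) = 2*((2*(2/3)*(3 + 2/3))/h) = 2*((2*(2/3)*(11/3))/h) = 2*(44/(9*h)) = 88/(9*h))
x(2)*D(I, -4) - 1*(-4370) = 2**2*((88/9)/8) - 1*(-4370) = 4*((88/9)*(1/8)) + 4370 = 4*(11/9) + 4370 = 44/9 + 4370 = 39374/9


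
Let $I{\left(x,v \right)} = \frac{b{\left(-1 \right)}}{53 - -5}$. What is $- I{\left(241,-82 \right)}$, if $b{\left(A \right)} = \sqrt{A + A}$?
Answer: $- \frac{i \sqrt{2}}{58} \approx - 0.024383 i$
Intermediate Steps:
$b{\left(A \right)} = \sqrt{2} \sqrt{A}$ ($b{\left(A \right)} = \sqrt{2 A} = \sqrt{2} \sqrt{A}$)
$I{\left(x,v \right)} = \frac{i \sqrt{2}}{58}$ ($I{\left(x,v \right)} = \frac{\sqrt{2} \sqrt{-1}}{53 - -5} = \frac{\sqrt{2} i}{53 + 5} = \frac{i \sqrt{2}}{58}$)
$- I{\left(241,-82 \right)} = - \frac{i \sqrt{2}}{58}$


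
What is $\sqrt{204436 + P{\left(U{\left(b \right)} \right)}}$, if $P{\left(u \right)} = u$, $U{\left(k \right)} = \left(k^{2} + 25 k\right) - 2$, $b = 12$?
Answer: $\sqrt{204878} \approx 452.63$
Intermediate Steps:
$U{\left(k \right)} = -2 + k^{2} + 25 k$
$\sqrt{204436 + P{\left(U{\left(b \right)} \right)}} = \sqrt{204436 + \left(-2 + 12^{2} + 25 \cdot 12\right)} = \sqrt{204436 + \left(-2 + 144 + 300\right)} = \sqrt{204436 + 442} = \sqrt{204878}$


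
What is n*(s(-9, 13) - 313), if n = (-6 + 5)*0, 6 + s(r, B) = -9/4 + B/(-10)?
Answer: 0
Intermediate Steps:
s(r, B) = -33/4 - B/10 (s(r, B) = -6 + (-9/4 + B/(-10)) = -6 + (-9*1/4 + B*(-1/10)) = -6 + (-9/4 - B/10) = -33/4 - B/10)
n = 0 (n = -1*0 = 0)
n*(s(-9, 13) - 313) = 0*((-33/4 - 1/10*13) - 313) = 0*((-33/4 - 13/10) - 313) = 0*(-191/20 - 313) = 0*(-6451/20) = 0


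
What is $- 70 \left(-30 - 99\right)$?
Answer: $9030$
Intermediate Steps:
$- 70 \left(-30 - 99\right) = \left(-70\right) \left(-129\right) = 9030$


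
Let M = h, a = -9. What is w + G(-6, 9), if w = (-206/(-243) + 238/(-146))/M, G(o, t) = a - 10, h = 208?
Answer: -70118407/3689712 ≈ -19.004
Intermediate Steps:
M = 208
G(o, t) = -19 (G(o, t) = -9 - 10 = -19)
w = -13879/3689712 (w = (-206/(-243) + 238/(-146))/208 = (-206*(-1/243) + 238*(-1/146))*(1/208) = (206/243 - 119/73)*(1/208) = -13879/17739*1/208 = -13879/3689712 ≈ -0.0037615)
w + G(-6, 9) = -13879/3689712 - 19 = -70118407/3689712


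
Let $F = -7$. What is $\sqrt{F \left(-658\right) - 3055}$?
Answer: $\sqrt{1551} \approx 39.383$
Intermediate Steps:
$\sqrt{F \left(-658\right) - 3055} = \sqrt{\left(-7\right) \left(-658\right) - 3055} = \sqrt{4606 - 3055} = \sqrt{1551}$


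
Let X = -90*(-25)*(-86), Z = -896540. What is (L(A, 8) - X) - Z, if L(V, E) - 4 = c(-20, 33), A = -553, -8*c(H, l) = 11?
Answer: 8720341/8 ≈ 1.0900e+6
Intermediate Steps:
c(H, l) = -11/8 (c(H, l) = -1/8*11 = -11/8)
L(V, E) = 21/8 (L(V, E) = 4 - 11/8 = 21/8)
X = -193500 (X = 2250*(-86) = -193500)
(L(A, 8) - X) - Z = (21/8 - 1*(-193500)) - 1*(-896540) = (21/8 + 193500) + 896540 = 1548021/8 + 896540 = 8720341/8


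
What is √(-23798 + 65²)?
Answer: 23*I*√37 ≈ 139.9*I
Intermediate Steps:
√(-23798 + 65²) = √(-23798 + 4225) = √(-19573) = 23*I*√37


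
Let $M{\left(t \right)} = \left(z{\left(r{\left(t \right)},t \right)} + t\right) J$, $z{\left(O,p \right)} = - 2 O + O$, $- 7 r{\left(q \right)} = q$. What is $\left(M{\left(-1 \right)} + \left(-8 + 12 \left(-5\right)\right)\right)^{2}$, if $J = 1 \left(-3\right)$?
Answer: $\frac{204304}{49} \approx 4169.5$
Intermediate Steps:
$r{\left(q \right)} = - \frac{q}{7}$
$z{\left(O,p \right)} = - O$
$J = -3$
$M{\left(t \right)} = - \frac{24 t}{7}$ ($M{\left(t \right)} = \left(- \frac{\left(-1\right) t}{7} + t\right) \left(-3\right) = \left(\frac{t}{7} + t\right) \left(-3\right) = \frac{8 t}{7} \left(-3\right) = - \frac{24 t}{7}$)
$\left(M{\left(-1 \right)} + \left(-8 + 12 \left(-5\right)\right)\right)^{2} = \left(\left(- \frac{24}{7}\right) \left(-1\right) + \left(-8 + 12 \left(-5\right)\right)\right)^{2} = \left(\frac{24}{7} - 68\right)^{2} = \left(- \frac{452}{7}\right)^{2} = \frac{204304}{49}$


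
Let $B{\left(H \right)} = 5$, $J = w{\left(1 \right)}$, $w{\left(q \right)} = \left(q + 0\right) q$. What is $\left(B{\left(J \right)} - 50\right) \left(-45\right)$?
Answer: $2025$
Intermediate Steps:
$w{\left(q \right)} = q^{2}$ ($w{\left(q \right)} = q q = q^{2}$)
$J = 1$ ($J = 1^{2} = 1$)
$\left(B{\left(J \right)} - 50\right) \left(-45\right) = \left(5 - 50\right) \left(-45\right) = \left(-45\right) \left(-45\right) = 2025$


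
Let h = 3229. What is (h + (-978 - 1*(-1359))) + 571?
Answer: 4181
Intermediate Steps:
(h + (-978 - 1*(-1359))) + 571 = (3229 + (-978 - 1*(-1359))) + 571 = (3229 + (-978 + 1359)) + 571 = (3229 + 381) + 571 = 3610 + 571 = 4181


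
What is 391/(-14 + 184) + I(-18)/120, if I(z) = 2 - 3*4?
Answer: 133/60 ≈ 2.2167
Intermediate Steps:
I(z) = -10 (I(z) = 2 - 12 = -10)
391/(-14 + 184) + I(-18)/120 = 391/(-14 + 184) - 10/120 = 391/170 - 10*1/120 = 391*(1/170) - 1/12 = 23/10 - 1/12 = 133/60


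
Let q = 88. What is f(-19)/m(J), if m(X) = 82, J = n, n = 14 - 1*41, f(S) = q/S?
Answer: -44/779 ≈ -0.056483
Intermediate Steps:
f(S) = 88/S
n = -27 (n = 14 - 41 = -27)
J = -27
f(-19)/m(J) = (88/(-19))/82 = (88*(-1/19))*(1/82) = -88/19*1/82 = -44/779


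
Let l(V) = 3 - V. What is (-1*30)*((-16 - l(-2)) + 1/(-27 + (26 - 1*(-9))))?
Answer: 2505/4 ≈ 626.25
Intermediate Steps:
(-1*30)*((-16 - l(-2)) + 1/(-27 + (26 - 1*(-9)))) = (-1*30)*((-16 - (3 - 1*(-2))) + 1/(-27 + (26 - 1*(-9)))) = -30*((-16 - (3 + 2)) + 1/(-27 + (26 + 9))) = -30*((-16 - 1*5) + 1/(-27 + 35)) = -30*((-16 - 5) + 1/8) = -30*(-21 + ⅛) = -30*(-167/8) = 2505/4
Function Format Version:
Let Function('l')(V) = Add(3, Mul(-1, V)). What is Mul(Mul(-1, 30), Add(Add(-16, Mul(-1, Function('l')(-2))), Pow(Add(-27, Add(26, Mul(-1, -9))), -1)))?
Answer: Rational(2505, 4) ≈ 626.25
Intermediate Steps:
Mul(Mul(-1, 30), Add(Add(-16, Mul(-1, Function('l')(-2))), Pow(Add(-27, Add(26, Mul(-1, -9))), -1))) = Mul(Mul(-1, 30), Add(Add(-16, Mul(-1, Add(3, Mul(-1, -2)))), Pow(Add(-27, Add(26, Mul(-1, -9))), -1))) = Mul(-30, Add(Add(-16, Mul(-1, Add(3, 2))), Pow(Add(-27, Add(26, 9)), -1))) = Mul(-30, Add(Add(-16, Mul(-1, 5)), Pow(Add(-27, 35), -1))) = Mul(-30, Add(Add(-16, -5), Pow(8, -1))) = Mul(-30, Add(-21, Rational(1, 8))) = Mul(-30, Rational(-167, 8)) = Rational(2505, 4)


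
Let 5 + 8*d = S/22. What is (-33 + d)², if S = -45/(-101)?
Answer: 357213014929/315986176 ≈ 1130.5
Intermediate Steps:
S = 45/101 (S = -45*(-1/101) = 45/101 ≈ 0.44554)
d = -11065/17776 (d = -5/8 + ((45/101)/22)/8 = -5/8 + ((45/101)*(1/22))/8 = -5/8 + (⅛)*(45/2222) = -5/8 + 45/17776 = -11065/17776 ≈ -0.62247)
(-33 + d)² = (-33 - 11065/17776)² = (-597673/17776)² = 357213014929/315986176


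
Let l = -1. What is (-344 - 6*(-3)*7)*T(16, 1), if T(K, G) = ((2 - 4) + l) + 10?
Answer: -1526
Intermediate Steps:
T(K, G) = 7 (T(K, G) = ((2 - 4) - 1) + 10 = (-2 - 1) + 10 = -3 + 10 = 7)
(-344 - 6*(-3)*7)*T(16, 1) = (-344 - 6*(-3)*7)*7 = (-344 + 18*7)*7 = (-344 + 126)*7 = -218*7 = -1526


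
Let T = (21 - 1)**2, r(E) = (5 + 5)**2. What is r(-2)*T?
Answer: 40000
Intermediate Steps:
r(E) = 100 (r(E) = 10**2 = 100)
T = 400 (T = 20**2 = 400)
r(-2)*T = 100*400 = 40000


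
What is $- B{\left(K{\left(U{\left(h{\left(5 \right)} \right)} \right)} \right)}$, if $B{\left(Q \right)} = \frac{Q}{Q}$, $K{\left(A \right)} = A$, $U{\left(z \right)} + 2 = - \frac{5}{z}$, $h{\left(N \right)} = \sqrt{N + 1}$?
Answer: $-1$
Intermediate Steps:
$h{\left(N \right)} = \sqrt{1 + N}$
$U{\left(z \right)} = -2 - \frac{5}{z}$
$B{\left(Q \right)} = 1$
$- B{\left(K{\left(U{\left(h{\left(5 \right)} \right)} \right)} \right)} = \left(-1\right) 1 = -1$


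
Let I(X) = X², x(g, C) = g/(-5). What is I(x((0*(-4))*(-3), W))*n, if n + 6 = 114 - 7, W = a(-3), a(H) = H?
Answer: 0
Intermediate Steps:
W = -3
x(g, C) = -g/5 (x(g, C) = g*(-⅕) = -g/5)
n = 101 (n = -6 + (114 - 7) = -6 + 107 = 101)
I(x((0*(-4))*(-3), W))*n = (-0*(-4)*(-3)/5)²*101 = (-0*(-3))²*101 = (-⅕*0)²*101 = 0²*101 = 0*101 = 0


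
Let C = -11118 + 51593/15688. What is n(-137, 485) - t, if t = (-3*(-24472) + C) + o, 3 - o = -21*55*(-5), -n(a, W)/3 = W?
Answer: -909657521/15688 ≈ -57984.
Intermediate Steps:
n(a, W) = -3*W
C = -174367591/15688 (C = -11118 + 51593*(1/15688) = -11118 + 51593/15688 = -174367591/15688 ≈ -11115.)
o = -5772 (o = 3 - (-21*55)*(-5) = 3 - (-1155)*(-5) = 3 - 1*5775 = 3 - 5775 = -5772)
t = 886831481/15688 (t = (-3*(-24472) - 174367591/15688) - 5772 = (73416 - 174367591/15688) - 5772 = 977382617/15688 - 5772 = 886831481/15688 ≈ 56529.)
n(-137, 485) - t = -3*485 - 1*886831481/15688 = -1455 - 886831481/15688 = -909657521/15688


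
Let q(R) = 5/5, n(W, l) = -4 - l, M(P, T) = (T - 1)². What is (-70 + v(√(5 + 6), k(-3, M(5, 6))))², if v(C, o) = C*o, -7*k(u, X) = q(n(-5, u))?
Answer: (490 + √11)²/49 ≈ 4966.6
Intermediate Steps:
M(P, T) = (-1 + T)²
q(R) = 1 (q(R) = 5*(⅕) = 1)
k(u, X) = -⅐ (k(u, X) = -⅐*1 = -⅐)
(-70 + v(√(5 + 6), k(-3, M(5, 6))))² = (-70 + √(5 + 6)*(-⅐))² = (-70 + √11*(-⅐))² = (-70 - √11/7)²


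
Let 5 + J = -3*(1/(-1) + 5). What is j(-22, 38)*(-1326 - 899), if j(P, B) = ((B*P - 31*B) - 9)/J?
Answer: -264775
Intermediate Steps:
J = -17 (J = -5 - 3*(1/(-1) + 5) = -5 - 3*(-1 + 5) = -5 - 3*4 = -5 - 12 = -17)
j(P, B) = 9/17 + 31*B/17 - B*P/17 (j(P, B) = ((B*P - 31*B) - 9)/(-17) = ((-31*B + B*P) - 9)*(-1/17) = (-9 - 31*B + B*P)*(-1/17) = 9/17 + 31*B/17 - B*P/17)
j(-22, 38)*(-1326 - 899) = (9/17 + (31/17)*38 - 1/17*38*(-22))*(-1326 - 899) = (9/17 + 1178/17 + 836/17)*(-2225) = 119*(-2225) = -264775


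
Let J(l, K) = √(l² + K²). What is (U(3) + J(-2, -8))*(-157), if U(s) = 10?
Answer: -1570 - 314*√17 ≈ -2864.7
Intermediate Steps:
J(l, K) = √(K² + l²)
(U(3) + J(-2, -8))*(-157) = (10 + √((-8)² + (-2)²))*(-157) = (10 + √(64 + 4))*(-157) = (10 + √68)*(-157) = (10 + 2*√17)*(-157) = -1570 - 314*√17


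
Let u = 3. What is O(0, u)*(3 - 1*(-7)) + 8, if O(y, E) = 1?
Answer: 18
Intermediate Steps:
O(0, u)*(3 - 1*(-7)) + 8 = 1*(3 - 1*(-7)) + 8 = 1*(3 + 7) + 8 = 1*10 + 8 = 10 + 8 = 18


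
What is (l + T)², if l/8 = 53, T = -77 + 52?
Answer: 159201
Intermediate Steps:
T = -25
l = 424 (l = 8*53 = 424)
(l + T)² = (424 - 25)² = 399² = 159201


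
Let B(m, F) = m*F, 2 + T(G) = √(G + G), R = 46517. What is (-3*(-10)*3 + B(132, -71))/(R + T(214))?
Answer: -431752230/2163644797 + 18564*√107/2163644797 ≈ -0.19946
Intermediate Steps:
T(G) = -2 + √2*√G (T(G) = -2 + √(G + G) = -2 + √(2*G) = -2 + √2*√G)
B(m, F) = F*m
(-3*(-10)*3 + B(132, -71))/(R + T(214)) = (-3*(-10)*3 - 71*132)/(46517 + (-2 + √2*√214)) = (30*3 - 9372)/(46517 + (-2 + 2*√107)) = (90 - 9372)/(46515 + 2*√107) = -9282/(46515 + 2*√107)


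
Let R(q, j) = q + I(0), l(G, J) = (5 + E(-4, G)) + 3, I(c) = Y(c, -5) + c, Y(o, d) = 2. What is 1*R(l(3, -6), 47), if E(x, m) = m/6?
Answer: 21/2 ≈ 10.500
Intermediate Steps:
E(x, m) = m/6 (E(x, m) = m*(⅙) = m/6)
I(c) = 2 + c
l(G, J) = 8 + G/6 (l(G, J) = (5 + G/6) + 3 = 8 + G/6)
R(q, j) = 2 + q (R(q, j) = q + (2 + 0) = q + 2 = 2 + q)
1*R(l(3, -6), 47) = 1*(2 + (8 + (⅙)*3)) = 1*(2 + (8 + ½)) = 1*(2 + 17/2) = 1*(21/2) = 21/2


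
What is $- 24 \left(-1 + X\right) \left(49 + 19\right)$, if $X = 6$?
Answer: $-8160$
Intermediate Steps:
$- 24 \left(-1 + X\right) \left(49 + 19\right) = - 24 \left(-1 + 6\right) \left(49 + 19\right) = \left(-24\right) 5 \cdot 68 = \left(-120\right) 68 = -8160$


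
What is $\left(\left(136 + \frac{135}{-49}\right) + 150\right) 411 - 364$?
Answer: $\frac{5686433}{49} \approx 1.1605 \cdot 10^{5}$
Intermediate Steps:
$\left(\left(136 + \frac{135}{-49}\right) + 150\right) 411 - 364 = \left(\left(136 + 135 \left(- \frac{1}{49}\right)\right) + 150\right) 411 - 364 = \left(\left(136 - \frac{135}{49}\right) + 150\right) 411 - 364 = \left(\frac{6529}{49} + 150\right) 411 - 364 = \frac{13879}{49} \cdot 411 - 364 = \frac{5704269}{49} - 364 = \frac{5686433}{49}$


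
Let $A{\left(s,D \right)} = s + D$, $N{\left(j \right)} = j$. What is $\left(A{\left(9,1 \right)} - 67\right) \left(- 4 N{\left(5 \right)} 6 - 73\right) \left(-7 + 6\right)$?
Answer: $-11001$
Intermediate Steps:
$A{\left(s,D \right)} = D + s$
$\left(A{\left(9,1 \right)} - 67\right) \left(- 4 N{\left(5 \right)} 6 - 73\right) \left(-7 + 6\right) = \left(\left(1 + 9\right) - 67\right) \left(\left(-4\right) 5 \cdot 6 - 73\right) \left(-7 + 6\right) = \left(10 - 67\right) \left(\left(-20\right) 6 - 73\right) \left(-1\right) = - 57 \left(-120 - 73\right) \left(-1\right) = - 57 \left(\left(-193\right) \left(-1\right)\right) = \left(-57\right) 193 = -11001$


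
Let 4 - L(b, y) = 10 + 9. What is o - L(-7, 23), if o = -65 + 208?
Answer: 158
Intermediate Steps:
L(b, y) = -15 (L(b, y) = 4 - (10 + 9) = 4 - 1*19 = 4 - 19 = -15)
o = 143
o - L(-7, 23) = 143 - 1*(-15) = 143 + 15 = 158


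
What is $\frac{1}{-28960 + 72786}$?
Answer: $\frac{1}{43826} \approx 2.2818 \cdot 10^{-5}$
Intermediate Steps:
$\frac{1}{-28960 + 72786} = \frac{1}{43826}$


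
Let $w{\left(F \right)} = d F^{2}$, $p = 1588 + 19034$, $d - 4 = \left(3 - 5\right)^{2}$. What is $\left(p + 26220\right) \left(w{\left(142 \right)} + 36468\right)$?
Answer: $9264410760$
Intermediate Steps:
$d = 8$ ($d = 4 + \left(3 - 5\right)^{2} = 4 + \left(-2\right)^{2} = 4 + 4 = 8$)
$p = 20622$
$w{\left(F \right)} = 8 F^{2}$
$\left(p + 26220\right) \left(w{\left(142 \right)} + 36468\right) = \left(20622 + 26220\right) \left(8 \cdot 142^{2} + 36468\right) = 46842 \left(8 \cdot 20164 + 36468\right) = 46842 \left(161312 + 36468\right) = 46842 \cdot 197780 = 9264410760$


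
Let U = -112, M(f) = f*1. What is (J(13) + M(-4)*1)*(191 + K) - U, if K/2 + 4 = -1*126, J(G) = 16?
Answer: -716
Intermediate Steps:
M(f) = f
K = -260 (K = -8 + 2*(-1*126) = -8 + 2*(-126) = -8 - 252 = -260)
(J(13) + M(-4)*1)*(191 + K) - U = (16 - 4*1)*(191 - 260) - 1*(-112) = (16 - 4)*(-69) + 112 = 12*(-69) + 112 = -828 + 112 = -716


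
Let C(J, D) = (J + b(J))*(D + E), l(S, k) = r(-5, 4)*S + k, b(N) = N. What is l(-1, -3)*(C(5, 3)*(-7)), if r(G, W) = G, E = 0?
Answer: -420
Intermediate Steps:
l(S, k) = k - 5*S (l(S, k) = -5*S + k = k - 5*S)
C(J, D) = 2*D*J (C(J, D) = (J + J)*(D + 0) = (2*J)*D = 2*D*J)
l(-1, -3)*(C(5, 3)*(-7)) = (-3 - 5*(-1))*((2*3*5)*(-7)) = (-3 + 5)*(30*(-7)) = 2*(-210) = -420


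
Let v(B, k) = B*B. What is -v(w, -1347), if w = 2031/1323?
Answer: -458329/194481 ≈ -2.3567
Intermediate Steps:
w = 677/441 (w = 2031*(1/1323) = 677/441 ≈ 1.5351)
v(B, k) = B²
-v(w, -1347) = -(677/441)² = -1*458329/194481 = -458329/194481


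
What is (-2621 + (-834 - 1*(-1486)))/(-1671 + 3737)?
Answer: -1969/2066 ≈ -0.95305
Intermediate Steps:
(-2621 + (-834 - 1*(-1486)))/(-1671 + 3737) = (-2621 + (-834 + 1486))/2066 = (-2621 + 652)*(1/2066) = -1969*1/2066 = -1969/2066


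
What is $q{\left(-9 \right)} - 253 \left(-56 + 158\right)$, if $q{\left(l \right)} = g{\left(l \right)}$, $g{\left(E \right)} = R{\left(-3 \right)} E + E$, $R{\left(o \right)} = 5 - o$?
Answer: $-25887$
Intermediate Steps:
$g{\left(E \right)} = 9 E$ ($g{\left(E \right)} = \left(5 - -3\right) E + E = \left(5 + 3\right) E + E = 8 E + E = 9 E$)
$q{\left(l \right)} = 9 l$
$q{\left(-9 \right)} - 253 \left(-56 + 158\right) = 9 \left(-9\right) - 253 \left(-56 + 158\right) = -81 - 25806 = -25887$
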